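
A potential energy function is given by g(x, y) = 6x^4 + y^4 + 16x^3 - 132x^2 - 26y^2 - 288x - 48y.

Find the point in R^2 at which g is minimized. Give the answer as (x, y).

(3, 4)

g(x,y) separates as P(x) + Q(y), so its minimum is min P + min Q.
P'(x) = 24(x - 3)(x + 1)(x + 4) vanishes at x ∈ {-4, -1, 3}; Q'(y) = 4(y - 4)(y + 1)(y + 3) vanishes at y ∈ {-3, -1, 4}.
Local minima of P (where P''>0): P(-4)=-448, P(3)=-1134. Local minima of Q: Q(-3)=-9, Q(4)=-352.
So the global minimum of g is P(3) + Q(4) = -1134 − 352 = -1486, attained at (3, 4).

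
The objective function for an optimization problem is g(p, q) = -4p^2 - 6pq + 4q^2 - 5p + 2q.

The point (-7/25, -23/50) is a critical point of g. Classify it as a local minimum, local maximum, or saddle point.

saddle point

The Hessian of g is constant: H = [[-8, -6], [-6, 8]].
det(H) = (-8)·8 − (-6)² = -100.
Since det(H) < 0, H is indefinite and the critical point is a saddle point.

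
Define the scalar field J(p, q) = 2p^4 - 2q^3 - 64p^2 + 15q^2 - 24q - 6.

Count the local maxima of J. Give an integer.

J separates as a function of p plus a function of q, so ∇J=0 decouples.
∂J/∂p = 8p(p - 4)(p + 4) = 0 at p ∈ {-4, 0, 4}; ∂J/∂q = -6(q - 4)(q - 1) = 0 at q ∈ {1, 4}.
The Hessian is diagonal: diag(J_pp, J_qq). Second derivatives: J_pp(-4)=256, J_pp(0)=-128, J_pp(4)=256; J_qq(1)=18, J_qq(4)=-18.
Local maxima occur where both diagonal entries negative: (0, 4). Count: 1.

1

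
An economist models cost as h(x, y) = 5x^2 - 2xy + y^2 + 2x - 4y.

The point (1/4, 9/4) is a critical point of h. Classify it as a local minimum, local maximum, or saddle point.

The Hessian of h is constant: H = [[10, -2], [-2, 2]].
det(H) = 10·2 − (-2)² = 16.
det(H) > 0 and tr(H) = 12 > 0, so H is positive definite and the point is a local minimum.

local minimum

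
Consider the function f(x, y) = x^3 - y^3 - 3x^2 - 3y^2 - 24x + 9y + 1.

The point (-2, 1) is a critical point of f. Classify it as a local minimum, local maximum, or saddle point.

The mixed partial ∂²f/∂x∂y is 0, so the Hessian at any point is diag(f_xx, f_yy) = diag(6(x - 1), -6(y + 1)).
At (-2, 1): H = diag(-18, -12).
Both eigenvalues are negative, so H is negative definite: a local maximum.

local maximum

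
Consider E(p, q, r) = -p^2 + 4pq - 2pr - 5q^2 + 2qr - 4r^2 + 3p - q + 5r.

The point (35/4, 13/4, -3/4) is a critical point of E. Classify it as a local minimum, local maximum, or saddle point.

local maximum

The Hessian is constant: H = [[-2, 4, -2], [4, -10, 2], [-2, 2, -8]].
Leading principal minors: Δ₁ = -2, Δ₂ = 4, Δ₃ = -16.
The minors alternate sign starting negative (−, +, −), so H is negative definite: a local maximum.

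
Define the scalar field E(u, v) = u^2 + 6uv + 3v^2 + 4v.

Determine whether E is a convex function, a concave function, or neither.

E is quadratic, so its Hessian is the constant matrix H = [[2, 6], [6, 6]].
det(H) = -24, tr(H) = 8.
det(H) < 0, so H is indefinite: neither convex nor concave.

neither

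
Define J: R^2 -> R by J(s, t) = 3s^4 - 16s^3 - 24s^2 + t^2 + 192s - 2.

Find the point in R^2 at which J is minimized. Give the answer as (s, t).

J(s,t) separates as P(s) + Q(t) − 2, so its minimum is min P + min Q − 2.
P'(s) = 12(s - 4)(s - 2)(s + 2) vanishes at s ∈ {-2, 2, 4}; Q'(t) = 2t vanishes at t ∈ {0}.
Local minima of P (where P''>0): P(-2)=-304, P(4)=128. Local minima of Q: Q(0)=0.
So the global minimum of J is P(-2) + Q(0) − 2 = -304 + 0 − 2 = -306, attained at (-2, 0).

(-2, 0)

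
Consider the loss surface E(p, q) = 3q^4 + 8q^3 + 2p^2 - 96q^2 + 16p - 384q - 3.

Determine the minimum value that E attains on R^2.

E(p,q) separates as A(p) + B(q) − 3, so its minimum is min A + min B − 3.
A'(p) = 4p + 16 vanishes at p ∈ {-4}; B'(q) = 12(q - 4)(q + 2)(q + 4) vanishes at q ∈ {-4, -2, 4}.
Local minima of A (where A''>0): A(-4)=-32. Local minima of B: B(-4)=256, B(4)=-1792.
So the global minimum of E is A(-4) + B(4) − 3 = -32 − 1792 − 3 = -1827, attained at (-4, 4).

-1827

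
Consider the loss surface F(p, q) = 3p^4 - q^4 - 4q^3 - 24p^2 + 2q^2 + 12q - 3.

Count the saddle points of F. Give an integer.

5

F separates as a function of p plus a function of q, so ∇F=0 decouples.
∂F/∂p = 12p(p - 2)(p + 2) = 0 at p ∈ {-2, 0, 2}; ∂F/∂q = -4(q - 1)(q + 1)(q + 3) = 0 at q ∈ {-3, -1, 1}.
The Hessian is diagonal: diag(F_pp, F_qq). Second derivatives: F_pp(-2)=96, F_pp(0)=-48, F_pp(2)=96; F_qq(-3)=-32, F_qq(-1)=16, F_qq(1)=-32.
Saddle points occur where the two diagonal entries have opposite signs: (-2, -3), (-2, 1), (0, -1), (2, -3), (2, 1). Count: 5.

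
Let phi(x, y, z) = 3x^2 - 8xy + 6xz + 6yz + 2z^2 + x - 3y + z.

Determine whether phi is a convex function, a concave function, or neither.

neither

phi is quadratic, so its Hessian is the constant matrix H = [[6, -8, 6], [-8, 0, 6], [6, 6, 4]].
Leading principal minors: 6, -64, -1048.
Neither pattern holds ⇒ H is indefinite ⇒ neither convex nor concave.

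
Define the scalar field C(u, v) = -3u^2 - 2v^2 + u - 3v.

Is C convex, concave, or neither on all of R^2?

C is quadratic, so its Hessian is the constant matrix H = [[-6, 0], [0, -4]].
det(H) = 24, tr(H) = -10.
det(H) > 0 and tr(H) < 0, so H is negative definite everywhere: concave.

concave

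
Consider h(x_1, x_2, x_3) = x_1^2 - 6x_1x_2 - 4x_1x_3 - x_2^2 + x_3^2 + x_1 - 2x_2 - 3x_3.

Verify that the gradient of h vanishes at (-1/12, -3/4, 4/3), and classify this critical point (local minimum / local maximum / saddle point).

∇h = (2x_1 - 6x_2 - 4x_3 + 1, -6x_1 - 2x_2 - 2, -4x_1 + 2x_3 - 3); substituting (-1/12, -3/4, 4/3) gives ∇h = (0, 0, 0), so (-1/12, -3/4, 4/3) is indeed a critical point.
The Hessian is constant: H = [[2, -6, -4], [-6, -2, 0], [-4, 0, 2]].
Leading principal minors: Δ₁ = 2, Δ₂ = -40, Δ₃ = -48.
The minors fit neither the all-positive nor the alternating-sign pattern, so H is indefinite: a saddle point.

saddle point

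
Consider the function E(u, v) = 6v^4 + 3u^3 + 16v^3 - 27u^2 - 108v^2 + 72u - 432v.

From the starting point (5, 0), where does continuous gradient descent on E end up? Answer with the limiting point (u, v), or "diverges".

(4, 3)

E is separable, so gradient descent decouples: u follows -∂E/∂u, v follows -∂E/∂v.
∂E/∂u = 9(u - 4)(u - 2); at u=5 this is 27, so u decreases.
∂E/∂v = 24(v - 3)(v + 2)(v + 3); at v=0 this is -432, so v increases.
u converges to its nearest critical value 4 (a local min of the u-part); v converges to 3. The iterate converges to (4, 3).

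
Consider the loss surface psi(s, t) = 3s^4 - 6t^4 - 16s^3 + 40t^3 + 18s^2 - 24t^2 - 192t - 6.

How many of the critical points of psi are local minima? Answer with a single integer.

psi separates as a function of s plus a function of t, so ∇psi=0 decouples.
∂psi/∂s = 12s(s - 3)(s - 1) = 0 at s ∈ {0, 1, 3}; ∂psi/∂t = -24(t - 4)(t - 2)(t + 1) = 0 at t ∈ {-1, 2, 4}.
The Hessian is diagonal: diag(psi_ss, psi_tt). Second derivatives: psi_ss(0)=36, psi_ss(1)=-24, psi_ss(3)=72; psi_tt(-1)=-360, psi_tt(2)=144, psi_tt(4)=-240.
Local minima occur where both diagonal entries positive: (0, 2), (3, 2). Count: 2.

2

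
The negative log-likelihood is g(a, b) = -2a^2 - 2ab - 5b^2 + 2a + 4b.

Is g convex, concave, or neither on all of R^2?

concave

g is quadratic, so its Hessian is the constant matrix H = [[-4, -2], [-2, -10]].
det(H) = 36, tr(H) = -14.
det(H) > 0 and tr(H) < 0, so H is negative definite everywhere: concave.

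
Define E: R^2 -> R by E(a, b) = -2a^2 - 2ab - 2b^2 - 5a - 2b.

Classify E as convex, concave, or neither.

concave

E is quadratic, so its Hessian is the constant matrix H = [[-4, -2], [-2, -4]].
det(H) = 12, tr(H) = -8.
det(H) > 0 and tr(H) < 0, so H is negative definite everywhere: concave.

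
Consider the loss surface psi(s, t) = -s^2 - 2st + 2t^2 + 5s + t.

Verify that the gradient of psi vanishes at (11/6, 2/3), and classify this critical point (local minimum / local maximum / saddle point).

∇psi = (-2s - 2t + 5, -2s + 4t + 1); substituting (11/6, 2/3) gives ∇psi = (0, 0), so (11/6, 2/3) is indeed a critical point.
The Hessian of psi is constant: H = [[-2, -2], [-2, 4]].
det(H) = (-2)·4 − (-2)² = -12.
Since det(H) < 0, H is indefinite and the critical point is a saddle point.

saddle point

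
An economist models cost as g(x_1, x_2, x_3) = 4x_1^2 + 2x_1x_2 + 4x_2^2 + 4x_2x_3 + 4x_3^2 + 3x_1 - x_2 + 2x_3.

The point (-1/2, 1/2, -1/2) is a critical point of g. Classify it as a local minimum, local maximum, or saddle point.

local minimum

The Hessian is constant: H = [[8, 2, 0], [2, 8, 4], [0, 4, 8]].
Leading principal minors: Δ₁ = 8, Δ₂ = 60, Δ₃ = 352.
All leading minors are positive, so H is positive definite: a local minimum.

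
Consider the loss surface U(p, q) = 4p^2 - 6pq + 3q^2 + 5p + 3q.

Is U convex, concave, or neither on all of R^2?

convex

U is quadratic, so its Hessian is the constant matrix H = [[8, -6], [-6, 6]].
det(H) = 12, tr(H) = 14.
det(H) > 0 and tr(H) > 0, so H is positive definite everywhere: convex.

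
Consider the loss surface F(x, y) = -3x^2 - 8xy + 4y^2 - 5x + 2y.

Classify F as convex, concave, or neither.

neither

F is quadratic, so its Hessian is the constant matrix H = [[-6, -8], [-8, 8]].
det(H) = -112, tr(H) = 2.
det(H) < 0, so H is indefinite: neither convex nor concave.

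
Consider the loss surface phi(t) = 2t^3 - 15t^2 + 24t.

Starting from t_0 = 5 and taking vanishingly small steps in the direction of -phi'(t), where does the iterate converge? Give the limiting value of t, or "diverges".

4

phi'(t) = 6(t - 4)(t - 1), so phi'(5) = 24.
Gradient descent moves in the -phi' direction, i.e. t is decreasing.
The nearest critical point in that direction is t = 4, where phi'' = 18 > 0 (a local minimum). The iterate converges there.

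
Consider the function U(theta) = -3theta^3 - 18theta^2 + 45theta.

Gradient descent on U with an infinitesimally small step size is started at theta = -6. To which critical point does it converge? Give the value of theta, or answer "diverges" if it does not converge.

-5

U'(theta) = -9(theta - 1)(theta + 5), so U'(-6) = -63.
Gradient descent moves in the -U' direction, i.e. theta is increasing.
The nearest critical point in that direction is theta = -5, where U'' = 54 > 0 (a local minimum). The iterate converges there.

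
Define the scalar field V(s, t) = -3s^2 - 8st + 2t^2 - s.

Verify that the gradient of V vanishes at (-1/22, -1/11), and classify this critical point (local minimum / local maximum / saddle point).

∇V = (-6s - 8t - 1, -8s + 4t); substituting (-1/22, -1/11) gives ∇V = (0, 0), so (-1/22, -1/11) is indeed a critical point.
The Hessian of V is constant: H = [[-6, -8], [-8, 4]].
det(H) = (-6)·4 − (-8)² = -88.
Since det(H) < 0, H is indefinite and the critical point is a saddle point.

saddle point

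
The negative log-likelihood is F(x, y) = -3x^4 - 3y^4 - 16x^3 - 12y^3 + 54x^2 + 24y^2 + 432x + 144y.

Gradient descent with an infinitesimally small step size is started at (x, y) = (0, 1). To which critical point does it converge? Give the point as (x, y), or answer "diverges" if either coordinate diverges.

(-3, -2)

F is separable, so gradient descent decouples: x follows -∂F/∂x, y follows -∂F/∂y.
∂F/∂x = -12(x - 3)(x + 3)(x + 4); at x=0 this is 432, so x decreases.
∂F/∂y = -12(y - 2)(y + 2)(y + 3); at y=1 this is 144, so y decreases.
x converges to its nearest critical value -3 (a local min of the x-part); y converges to -2. The iterate converges to (-3, -2).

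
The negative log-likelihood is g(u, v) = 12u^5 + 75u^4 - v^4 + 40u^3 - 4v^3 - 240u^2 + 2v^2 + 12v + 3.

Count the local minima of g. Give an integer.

2

g separates as a function of u plus a function of v, so ∇g=0 decouples.
∂g/∂u = 60u(u - 1)(u + 2)(u + 4) = 0 at u ∈ {-4, -2, 0, 1}; ∂g/∂v = -4(v - 1)(v + 1)(v + 3) = 0 at v ∈ {-3, -1, 1}.
The Hessian is diagonal: diag(g_uu, g_vv). Second derivatives: g_uu(-4)=-2400, g_uu(-2)=720, g_uu(0)=-480, g_uu(1)=900; g_vv(-3)=-32, g_vv(-1)=16, g_vv(1)=-32.
Local minima occur where both diagonal entries positive: (-2, -1), (1, -1). Count: 2.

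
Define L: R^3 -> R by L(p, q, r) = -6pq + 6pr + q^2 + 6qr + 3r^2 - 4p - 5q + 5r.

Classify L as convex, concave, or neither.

L is quadratic, so its Hessian is the constant matrix H = [[0, -6, 6], [-6, 2, 6], [6, 6, 6]].
Leading principal minors: 0, -36, -720.
Neither pattern holds ⇒ H is indefinite ⇒ neither convex nor concave.

neither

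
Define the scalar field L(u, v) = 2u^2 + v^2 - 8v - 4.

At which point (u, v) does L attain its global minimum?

L(u,v) separates as P(u) + Q(v) − 4, so its minimum is min P + min Q − 4.
P'(u) = 4u vanishes at u ∈ {0}; Q'(v) = 2v - 8 vanishes at v ∈ {4}.
Local minima of P (where P''>0): P(0)=0. Local minima of Q: Q(4)=-16.
So the global minimum of L is P(0) + Q(4) − 4 = 0 − 16 − 4 = -20, attained at (0, 4).

(0, 4)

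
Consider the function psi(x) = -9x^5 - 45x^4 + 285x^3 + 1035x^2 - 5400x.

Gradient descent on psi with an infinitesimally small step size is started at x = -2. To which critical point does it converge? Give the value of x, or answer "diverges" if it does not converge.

psi'(x) = -45(x - 3)(x - 2)(x + 4)(x + 5), so psi'(-2) = -5400.
Gradient descent moves in the -psi' direction, i.e. x is increasing.
The nearest critical point in that direction is x = 2, where psi'' = 1890 > 0 (a local minimum). The iterate converges there.

2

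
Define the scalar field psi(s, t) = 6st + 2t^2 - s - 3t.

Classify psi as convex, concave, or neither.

psi is quadratic, so its Hessian is the constant matrix H = [[0, 6], [6, 4]].
det(H) = -36, tr(H) = 4.
det(H) < 0, so H is indefinite: neither convex nor concave.

neither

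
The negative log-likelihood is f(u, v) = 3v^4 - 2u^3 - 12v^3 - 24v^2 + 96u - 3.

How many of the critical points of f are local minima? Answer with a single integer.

f separates as a function of u plus a function of v, so ∇f=0 decouples.
∂f/∂u = -6(u - 4)(u + 4) = 0 at u ∈ {-4, 4}; ∂f/∂v = 12v(v - 4)(v + 1) = 0 at v ∈ {-1, 0, 4}.
The Hessian is diagonal: diag(f_uu, f_vv). Second derivatives: f_uu(-4)=48, f_uu(4)=-48; f_vv(-1)=60, f_vv(0)=-48, f_vv(4)=240.
Local minima occur where both diagonal entries positive: (-4, -1), (-4, 4). Count: 2.

2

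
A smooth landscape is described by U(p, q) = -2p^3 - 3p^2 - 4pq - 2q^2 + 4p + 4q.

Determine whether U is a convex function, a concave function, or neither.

neither

The term -2p^3 is cubic, so the Hessian is not constant.
∂²U/∂p² = -12p - 6, which takes both signs as p varies (negative for sufficiently large p). A diagonal entry of the Hessian changing sign means the Hessian is neither positive- nor negative-semidefinite on all of R^2.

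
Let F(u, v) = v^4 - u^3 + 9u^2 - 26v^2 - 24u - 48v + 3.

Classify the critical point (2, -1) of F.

saddle point

The mixed partial ∂²F/∂u∂v is 0, so the Hessian at any point is diag(F_uu, F_vv) = diag(6(-u + 3), 4(3v^2 - 13)).
At (2, -1): H = diag(6, -40).
The eigenvalues have opposite signs, so H is indefinite: a saddle point.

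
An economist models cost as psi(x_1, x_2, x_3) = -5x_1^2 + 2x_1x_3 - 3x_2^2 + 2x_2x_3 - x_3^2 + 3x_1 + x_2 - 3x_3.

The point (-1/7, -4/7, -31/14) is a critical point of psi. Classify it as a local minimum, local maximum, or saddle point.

local maximum

The Hessian is constant: H = [[-10, 0, 2], [0, -6, 2], [2, 2, -2]].
Leading principal minors: Δ₁ = -10, Δ₂ = 60, Δ₃ = -56.
The minors alternate sign starting negative (−, +, −), so H is negative definite: a local maximum.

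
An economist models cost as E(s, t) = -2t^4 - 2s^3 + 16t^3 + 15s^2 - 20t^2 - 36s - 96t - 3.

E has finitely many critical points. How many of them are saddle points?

E separates as a function of s plus a function of t, so ∇E=0 decouples.
∂E/∂s = -6(s - 3)(s - 2) = 0 at s ∈ {2, 3}; ∂E/∂t = -8(t - 4)(t - 3)(t + 1) = 0 at t ∈ {-1, 3, 4}.
The Hessian is diagonal: diag(E_ss, E_tt). Second derivatives: E_ss(2)=6, E_ss(3)=-6; E_tt(-1)=-160, E_tt(3)=32, E_tt(4)=-40.
Saddle points occur where the two diagonal entries have opposite signs: (2, -1), (2, 4), (3, 3). Count: 3.

3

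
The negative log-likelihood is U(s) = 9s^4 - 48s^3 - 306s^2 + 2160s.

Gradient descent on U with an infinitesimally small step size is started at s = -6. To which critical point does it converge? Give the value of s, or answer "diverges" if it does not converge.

-4

U'(s) = 36(s - 5)(s - 3)(s + 4), so U'(-6) = -7128.
Gradient descent moves in the -U' direction, i.e. s is increasing.
The nearest critical point in that direction is s = -4, where U'' = 2268 > 0 (a local minimum). The iterate converges there.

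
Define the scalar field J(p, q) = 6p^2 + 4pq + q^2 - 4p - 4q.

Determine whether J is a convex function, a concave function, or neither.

J is quadratic, so its Hessian is the constant matrix H = [[12, 4], [4, 2]].
det(H) = 8, tr(H) = 14.
det(H) > 0 and tr(H) > 0, so H is positive definite everywhere: convex.

convex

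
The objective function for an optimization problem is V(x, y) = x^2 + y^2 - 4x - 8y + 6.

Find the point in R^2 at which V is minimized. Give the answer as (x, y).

(2, 4)

V(x,y) separates as P(x) + Q(y) + 6, so its minimum is min P + min Q + 6.
P'(x) = 2x - 4 vanishes at x ∈ {2}; Q'(y) = 2y - 8 vanishes at y ∈ {4}.
Local minima of P (where P''>0): P(2)=-4. Local minima of Q: Q(4)=-16.
So the global minimum of V is P(2) + Q(4) + 6 = -4 − 16 + 6 = -14, attained at (2, 4).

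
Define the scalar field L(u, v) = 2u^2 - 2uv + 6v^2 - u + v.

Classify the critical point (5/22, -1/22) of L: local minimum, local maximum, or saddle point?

The Hessian of L is constant: H = [[4, -2], [-2, 12]].
det(H) = 4·12 − (-2)² = 44.
det(H) > 0 and tr(H) = 16 > 0, so H is positive definite and the point is a local minimum.

local minimum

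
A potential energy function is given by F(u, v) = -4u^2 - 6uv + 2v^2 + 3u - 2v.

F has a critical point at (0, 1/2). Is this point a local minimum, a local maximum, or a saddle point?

saddle point

The Hessian of F is constant: H = [[-8, -6], [-6, 4]].
det(H) = (-8)·4 − (-6)² = -68.
Since det(H) < 0, H is indefinite and the critical point is a saddle point.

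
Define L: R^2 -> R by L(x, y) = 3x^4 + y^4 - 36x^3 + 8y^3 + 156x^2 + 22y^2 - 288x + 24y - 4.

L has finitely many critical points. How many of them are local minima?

4

L separates as a function of x plus a function of y, so ∇L=0 decouples.
∂L/∂x = 12(x - 4)(x - 3)(x - 2) = 0 at x ∈ {2, 3, 4}; ∂L/∂y = 4(y + 1)(y + 2)(y + 3) = 0 at y ∈ {-3, -2, -1}.
The Hessian is diagonal: diag(L_xx, L_yy). Second derivatives: L_xx(2)=24, L_xx(3)=-12, L_xx(4)=24; L_yy(-3)=8, L_yy(-2)=-4, L_yy(-1)=8.
Local minima occur where both diagonal entries positive: (2, -3), (2, -1), (4, -3), (4, -1). Count: 4.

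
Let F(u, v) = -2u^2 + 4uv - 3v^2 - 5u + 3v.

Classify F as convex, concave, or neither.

F is quadratic, so its Hessian is the constant matrix H = [[-4, 4], [4, -6]].
det(H) = 8, tr(H) = -10.
det(H) > 0 and tr(H) < 0, so H is negative definite everywhere: concave.

concave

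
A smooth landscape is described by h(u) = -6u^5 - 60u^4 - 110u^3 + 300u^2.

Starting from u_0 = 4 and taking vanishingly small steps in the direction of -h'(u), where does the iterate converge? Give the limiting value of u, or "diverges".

h'(u) = -30u(u - 1)(u + 4)(u + 5), so h'(4) = -25920.
Gradient descent moves in the -h' direction, i.e. u is increasing.
There is no critical point above u=4, and h' keeps the same sign, so the iterate runs off to +∞.

diverges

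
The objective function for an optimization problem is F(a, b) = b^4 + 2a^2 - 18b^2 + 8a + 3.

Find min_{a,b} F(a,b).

F(a,b) separates as P(a) + Q(b) + 3, so its minimum is min P + min Q + 3.
P'(a) = 4a + 8 vanishes at a ∈ {-2}; Q'(b) = 4b(b - 3)(b + 3) vanishes at b ∈ {-3, 0, 3}.
Local minima of P (where P''>0): P(-2)=-8. Local minima of Q: Q(-3)=-81, Q(3)=-81.
So the global minimum of F is P(-2) + Q(-3) + 3 = -8 − 81 + 3 = -86, attained at (-2, -3).

-86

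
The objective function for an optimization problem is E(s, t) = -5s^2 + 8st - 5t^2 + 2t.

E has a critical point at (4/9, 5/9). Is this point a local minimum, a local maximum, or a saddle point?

The Hessian of E is constant: H = [[-10, 8], [8, -10]].
det(H) = (-10)·(-10) − 8² = 36.
det(H) > 0 and tr(H) = -20 < 0, so H is negative definite and the point is a local maximum.

local maximum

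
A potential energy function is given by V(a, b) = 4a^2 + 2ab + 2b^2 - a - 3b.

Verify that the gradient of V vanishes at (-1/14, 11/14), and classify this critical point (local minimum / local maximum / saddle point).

local minimum

∇V = (8a + 2b - 1, 2a + 4b - 3); substituting (-1/14, 11/14) gives ∇V = (0, 0), so (-1/14, 11/14) is indeed a critical point.
The Hessian of V is constant: H = [[8, 2], [2, 4]].
det(H) = 8·4 − 2² = 28.
det(H) > 0 and tr(H) = 12 > 0, so H is positive definite and the point is a local minimum.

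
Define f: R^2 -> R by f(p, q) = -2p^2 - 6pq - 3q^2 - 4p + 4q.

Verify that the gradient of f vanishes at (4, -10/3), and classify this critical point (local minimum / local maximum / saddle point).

∇f = (-4p - 6q - 4, -6p - 6q + 4); substituting (4, -10/3) gives ∇f = (0, 0), so (4, -10/3) is indeed a critical point.
The Hessian of f is constant: H = [[-4, -6], [-6, -6]].
det(H) = (-4)·(-6) − (-6)² = -12.
Since det(H) < 0, H is indefinite and the critical point is a saddle point.

saddle point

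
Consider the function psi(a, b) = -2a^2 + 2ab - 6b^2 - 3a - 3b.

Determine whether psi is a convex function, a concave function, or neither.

concave

psi is quadratic, so its Hessian is the constant matrix H = [[-4, 2], [2, -12]].
det(H) = 44, tr(H) = -16.
det(H) > 0 and tr(H) < 0, so H is negative definite everywhere: concave.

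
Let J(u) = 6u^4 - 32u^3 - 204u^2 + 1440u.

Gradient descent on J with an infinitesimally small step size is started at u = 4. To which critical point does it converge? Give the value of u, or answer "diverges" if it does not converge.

5

J'(u) = 24(u - 5)(u - 3)(u + 4), so J'(4) = -192.
Gradient descent moves in the -J' direction, i.e. u is increasing.
The nearest critical point in that direction is u = 5, where J'' = 432 > 0 (a local minimum). The iterate converges there.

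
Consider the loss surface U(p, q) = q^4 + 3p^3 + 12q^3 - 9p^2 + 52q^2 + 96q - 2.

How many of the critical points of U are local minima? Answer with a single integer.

U separates as a function of p plus a function of q, so ∇U=0 decouples.
∂U/∂p = 9p(p - 2) = 0 at p ∈ {0, 2}; ∂U/∂q = 4(q + 2)(q + 3)(q + 4) = 0 at q ∈ {-4, -3, -2}.
The Hessian is diagonal: diag(U_pp, U_qq). Second derivatives: U_pp(0)=-18, U_pp(2)=18; U_qq(-4)=8, U_qq(-3)=-4, U_qq(-2)=8.
Local minima occur where both diagonal entries positive: (2, -4), (2, -2). Count: 2.

2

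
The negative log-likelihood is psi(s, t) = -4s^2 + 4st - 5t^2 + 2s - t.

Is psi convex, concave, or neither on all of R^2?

psi is quadratic, so its Hessian is the constant matrix H = [[-8, 4], [4, -10]].
det(H) = 64, tr(H) = -18.
det(H) > 0 and tr(H) < 0, so H is negative definite everywhere: concave.

concave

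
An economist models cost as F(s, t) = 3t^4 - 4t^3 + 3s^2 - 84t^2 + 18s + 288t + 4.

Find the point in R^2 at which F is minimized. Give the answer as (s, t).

(-3, -4)

F(s,t) separates as P(s) + Q(t) + 4, so its minimum is min P + min Q + 4.
P'(s) = 6s + 18 vanishes at s ∈ {-3}; Q'(t) = 12(t - 3)(t - 2)(t + 4) vanishes at t ∈ {-4, 2, 3}.
Local minima of P (where P''>0): P(-3)=-27. Local minima of Q: Q(-4)=-1472, Q(3)=243.
So the global minimum of F is P(-3) + Q(-4) + 4 = -27 − 1472 + 4 = -1495, attained at (-3, -4).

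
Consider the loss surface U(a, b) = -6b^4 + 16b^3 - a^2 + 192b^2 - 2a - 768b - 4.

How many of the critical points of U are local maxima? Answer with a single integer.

U separates as a function of a plus a function of b, so ∇U=0 decouples.
∂U/∂a = -2(a + 1) = 0 at a ∈ {-1}; ∂U/∂b = -24(b - 4)(b - 2)(b + 4) = 0 at b ∈ {-4, 2, 4}.
The Hessian is diagonal: diag(U_aa, U_bb). Second derivatives: U_aa(-1)=-2; U_bb(-4)=-1152, U_bb(2)=288, U_bb(4)=-384.
Local maxima occur where both diagonal entries negative: (-1, -4), (-1, 4). Count: 2.

2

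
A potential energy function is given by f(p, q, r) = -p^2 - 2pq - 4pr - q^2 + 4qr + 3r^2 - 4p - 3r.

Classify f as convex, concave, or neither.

neither

f is quadratic, so its Hessian is the constant matrix H = [[-2, -2, -4], [-2, -2, 4], [-4, 4, 6]].
Leading principal minors: -2, 0, 128.
Neither pattern holds ⇒ H is indefinite ⇒ neither convex nor concave.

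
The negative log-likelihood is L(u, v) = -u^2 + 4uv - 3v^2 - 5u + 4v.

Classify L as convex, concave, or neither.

L is quadratic, so its Hessian is the constant matrix H = [[-2, 4], [4, -6]].
det(H) = -4, tr(H) = -8.
det(H) < 0, so H is indefinite: neither convex nor concave.

neither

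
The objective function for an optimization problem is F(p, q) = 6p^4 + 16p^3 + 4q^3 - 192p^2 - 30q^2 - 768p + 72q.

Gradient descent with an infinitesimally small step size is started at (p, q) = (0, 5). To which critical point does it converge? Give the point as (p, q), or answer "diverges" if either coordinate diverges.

F is separable, so gradient descent decouples: p follows -∂F/∂p, q follows -∂F/∂q.
∂F/∂p = 24(p - 4)(p + 2)(p + 4); at p=0 this is -768, so p increases.
∂F/∂q = 12(q - 3)(q - 2); at q=5 this is 72, so q decreases.
p converges to its nearest critical value 4 (a local min of the p-part); q converges to 3. The iterate converges to (4, 3).

(4, 3)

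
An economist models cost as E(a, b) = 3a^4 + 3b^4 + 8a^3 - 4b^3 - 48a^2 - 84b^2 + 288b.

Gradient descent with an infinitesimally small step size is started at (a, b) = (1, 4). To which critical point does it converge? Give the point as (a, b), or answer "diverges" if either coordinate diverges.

(2, 3)

E is separable, so gradient descent decouples: a follows -∂E/∂a, b follows -∂E/∂b.
∂E/∂a = 12a(a - 2)(a + 4); at a=1 this is -60, so a increases.
∂E/∂b = 12(b - 3)(b - 2)(b + 4); at b=4 this is 192, so b decreases.
a converges to its nearest critical value 2 (a local min of the a-part); b converges to 3. The iterate converges to (2, 3).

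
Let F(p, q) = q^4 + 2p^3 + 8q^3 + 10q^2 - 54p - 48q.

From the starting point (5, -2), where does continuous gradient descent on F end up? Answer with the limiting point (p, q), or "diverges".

F is separable, so gradient descent decouples: p follows -∂F/∂p, q follows -∂F/∂q.
∂F/∂p = 6(p - 3)(p + 3); at p=5 this is 96, so p decreases.
∂F/∂q = 4(q - 1)(q + 3)(q + 4); at q=-2 this is -24, so q increases.
p converges to its nearest critical value 3 (a local min of the p-part); q converges to 1. The iterate converges to (3, 1).

(3, 1)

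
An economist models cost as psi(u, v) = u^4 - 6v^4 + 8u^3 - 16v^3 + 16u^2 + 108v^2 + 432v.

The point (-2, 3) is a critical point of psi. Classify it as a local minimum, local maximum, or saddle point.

The mixed partial ∂²psi/∂u∂v is 0, so the Hessian at any point is diag(psi_uu, psi_vv) = diag(4(3u^2 + 12u + 8), 24(-3v^2 - 4v + 9)).
At (-2, 3): H = diag(-16, -720).
Both eigenvalues are negative, so H is negative definite: a local maximum.

local maximum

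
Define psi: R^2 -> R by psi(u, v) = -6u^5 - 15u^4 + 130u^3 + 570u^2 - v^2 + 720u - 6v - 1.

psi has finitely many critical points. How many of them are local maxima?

2

psi separates as a function of u plus a function of v, so ∇psi=0 decouples.
∂psi/∂u = -30(u - 4)(u + 1)(u + 2)(u + 3) = 0 at u ∈ {-3, -2, -1, 4}; ∂psi/∂v = -2(v + 3) = 0 at v ∈ {-3}.
The Hessian is diagonal: diag(psi_uu, psi_vv). Second derivatives: psi_uu(-3)=420, psi_uu(-2)=-180, psi_uu(-1)=300, psi_uu(4)=-6300; psi_vv(-3)=-2.
Local maxima occur where both diagonal entries negative: (-2, -3), (4, -3). Count: 2.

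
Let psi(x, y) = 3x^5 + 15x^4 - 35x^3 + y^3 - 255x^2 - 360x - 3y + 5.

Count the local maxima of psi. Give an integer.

psi separates as a function of x plus a function of y, so ∇psi=0 decouples.
∂psi/∂x = 15(x - 3)(x + 1)(x + 2)(x + 4) = 0 at x ∈ {-4, -2, -1, 3}; ∂psi/∂y = 3(y - 1)(y + 1) = 0 at y ∈ {-1, 1}.
The Hessian is diagonal: diag(psi_xx, psi_yy). Second derivatives: psi_xx(-4)=-630, psi_xx(-2)=150, psi_xx(-1)=-180, psi_xx(3)=2100; psi_yy(-1)=-6, psi_yy(1)=6.
Local maxima occur where both diagonal entries negative: (-4, -1), (-1, -1). Count: 2.

2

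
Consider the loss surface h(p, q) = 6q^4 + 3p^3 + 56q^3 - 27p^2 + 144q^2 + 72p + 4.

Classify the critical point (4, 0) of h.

local minimum

The mixed partial ∂²h/∂p∂q is 0, so the Hessian at any point is diag(h_pp, h_qq) = diag(18(p - 3), 24(3q^2 + 14q + 12)).
At (4, 0): H = diag(18, 288).
Both eigenvalues are positive, so H is positive definite: a local minimum.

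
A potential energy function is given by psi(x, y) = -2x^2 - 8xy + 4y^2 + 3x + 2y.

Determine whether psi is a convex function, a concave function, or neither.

neither

psi is quadratic, so its Hessian is the constant matrix H = [[-4, -8], [-8, 8]].
det(H) = -96, tr(H) = 4.
det(H) < 0, so H is indefinite: neither convex nor concave.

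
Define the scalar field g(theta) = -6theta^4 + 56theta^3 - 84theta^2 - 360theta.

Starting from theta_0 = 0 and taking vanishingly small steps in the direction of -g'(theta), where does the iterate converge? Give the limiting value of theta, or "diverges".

g'(theta) = -24(theta - 5)(theta - 3)(theta + 1), so g'(0) = -360.
Gradient descent moves in the -g' direction, i.e. theta is increasing.
The nearest critical point in that direction is theta = 3, where g'' = 192 > 0 (a local minimum). The iterate converges there.

3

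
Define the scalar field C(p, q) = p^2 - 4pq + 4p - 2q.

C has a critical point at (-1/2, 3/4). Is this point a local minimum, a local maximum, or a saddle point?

The Hessian of C is constant: H = [[2, -4], [-4, 0]].
det(H) = 2·0 − (-4)² = -16.
Since det(H) < 0, H is indefinite and the critical point is a saddle point.

saddle point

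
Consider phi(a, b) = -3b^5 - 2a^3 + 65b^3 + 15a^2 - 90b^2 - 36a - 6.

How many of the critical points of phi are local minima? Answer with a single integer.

phi separates as a function of a plus a function of b, so ∇phi=0 decouples.
∂phi/∂a = -6(a - 3)(a - 2) = 0 at a ∈ {2, 3}; ∂phi/∂b = -15b(b - 3)(b - 1)(b + 4) = 0 at b ∈ {-4, 0, 1, 3}.
The Hessian is diagonal: diag(phi_aa, phi_bb). Second derivatives: phi_aa(2)=6, phi_aa(3)=-6; phi_bb(-4)=2100, phi_bb(0)=-180, phi_bb(1)=150, phi_bb(3)=-630.
Local minima occur where both diagonal entries positive: (2, -4), (2, 1). Count: 2.

2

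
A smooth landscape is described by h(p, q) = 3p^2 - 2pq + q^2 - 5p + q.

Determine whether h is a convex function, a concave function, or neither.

convex

h is quadratic, so its Hessian is the constant matrix H = [[6, -2], [-2, 2]].
det(H) = 8, tr(H) = 8.
det(H) > 0 and tr(H) > 0, so H is positive definite everywhere: convex.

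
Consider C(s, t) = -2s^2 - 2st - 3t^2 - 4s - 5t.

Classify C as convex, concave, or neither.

concave

C is quadratic, so its Hessian is the constant matrix H = [[-4, -2], [-2, -6]].
det(H) = 20, tr(H) = -10.
det(H) > 0 and tr(H) < 0, so H is negative definite everywhere: concave.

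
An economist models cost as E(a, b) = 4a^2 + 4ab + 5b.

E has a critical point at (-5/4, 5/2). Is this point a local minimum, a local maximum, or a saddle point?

The Hessian of E is constant: H = [[8, 4], [4, 0]].
det(H) = 8·0 − 4² = -16.
Since det(H) < 0, H is indefinite and the critical point is a saddle point.

saddle point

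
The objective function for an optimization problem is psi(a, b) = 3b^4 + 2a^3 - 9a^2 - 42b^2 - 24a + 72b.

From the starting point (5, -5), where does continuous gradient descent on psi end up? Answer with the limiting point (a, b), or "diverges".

(4, -3)

psi is separable, so gradient descent decouples: a follows -∂psi/∂a, b follows -∂psi/∂b.
∂psi/∂a = 6(a - 4)(a + 1); at a=5 this is 36, so a decreases.
∂psi/∂b = 12(b - 2)(b - 1)(b + 3); at b=-5 this is -1008, so b increases.
a converges to its nearest critical value 4 (a local min of the a-part); b converges to -3. The iterate converges to (4, -3).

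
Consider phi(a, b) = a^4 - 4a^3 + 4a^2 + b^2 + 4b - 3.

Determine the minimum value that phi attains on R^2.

phi(a,b) separates as P(a) + Q(b) − 3, so its minimum is min P + min Q − 3.
P'(a) = 4a(a - 2)(a - 1) vanishes at a ∈ {0, 1, 2}; Q'(b) = 2b + 4 vanishes at b ∈ {-2}.
Local minima of P (where P''>0): P(0)=0, P(2)=0. Local minima of Q: Q(-2)=-4.
So the global minimum of phi is P(0) + Q(-2) − 3 = 0 − 4 − 3 = -7, attained at (0, -2).

-7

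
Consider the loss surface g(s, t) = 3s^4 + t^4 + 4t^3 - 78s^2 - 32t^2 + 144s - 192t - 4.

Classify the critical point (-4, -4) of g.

The mixed partial ∂²g/∂s∂t is 0, so the Hessian at any point is diag(g_ss, g_tt) = diag(12(3s^2 - 13), 4(3t^2 + 6t - 16)).
At (-4, -4): H = diag(420, 32).
Both eigenvalues are positive, so H is positive definite: a local minimum.

local minimum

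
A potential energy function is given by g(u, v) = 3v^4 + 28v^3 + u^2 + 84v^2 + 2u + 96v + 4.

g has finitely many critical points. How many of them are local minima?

g separates as a function of u plus a function of v, so ∇g=0 decouples.
∂g/∂u = 2(u + 1) = 0 at u ∈ {-1}; ∂g/∂v = 12(v + 1)(v + 2)(v + 4) = 0 at v ∈ {-4, -2, -1}.
The Hessian is diagonal: diag(g_uu, g_vv). Second derivatives: g_uu(-1)=2; g_vv(-4)=72, g_vv(-2)=-24, g_vv(-1)=36.
Local minima occur where both diagonal entries positive: (-1, -4), (-1, -1). Count: 2.

2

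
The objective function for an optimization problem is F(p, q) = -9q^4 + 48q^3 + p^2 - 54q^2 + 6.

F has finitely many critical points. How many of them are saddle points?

2

F separates as a function of p plus a function of q, so ∇F=0 decouples.
∂F/∂p = 2p = 0 at p ∈ {0}; ∂F/∂q = -36q(q - 3)(q - 1) = 0 at q ∈ {0, 1, 3}.
The Hessian is diagonal: diag(F_pp, F_qq). Second derivatives: F_pp(0)=2; F_qq(0)=-108, F_qq(1)=72, F_qq(3)=-216.
Saddle points occur where the two diagonal entries have opposite signs: (0, 0), (0, 3). Count: 2.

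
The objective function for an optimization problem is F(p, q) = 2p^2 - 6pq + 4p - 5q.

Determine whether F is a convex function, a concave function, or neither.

neither

F is quadratic, so its Hessian is the constant matrix H = [[4, -6], [-6, 0]].
det(H) = -36, tr(H) = 4.
det(H) < 0, so H is indefinite: neither convex nor concave.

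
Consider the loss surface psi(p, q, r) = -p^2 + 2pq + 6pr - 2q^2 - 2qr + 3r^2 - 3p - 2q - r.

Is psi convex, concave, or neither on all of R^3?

neither

psi is quadratic, so its Hessian is the constant matrix H = [[-2, 2, 6], [2, -4, -2], [6, -2, 6]].
Leading principal minors: -2, 4, 128.
Neither pattern holds ⇒ H is indefinite ⇒ neither convex nor concave.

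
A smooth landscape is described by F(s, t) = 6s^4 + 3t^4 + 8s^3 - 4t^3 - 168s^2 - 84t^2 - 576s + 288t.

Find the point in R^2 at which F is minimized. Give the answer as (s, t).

(4, -4)

F(s,t) separates as P(s) + Q(t), so its minimum is min P + min Q.
P'(s) = 24(s - 4)(s + 2)(s + 3) vanishes at s ∈ {-3, -2, 4}; Q'(t) = 12(t - 3)(t - 2)(t + 4) vanishes at t ∈ {-4, 2, 3}.
Local minima of P (where P''>0): P(-3)=486, P(4)=-2944. Local minima of Q: Q(-4)=-1472, Q(3)=243.
So the global minimum of F is P(4) + Q(-4) = -2944 − 1472 = -4416, attained at (4, -4).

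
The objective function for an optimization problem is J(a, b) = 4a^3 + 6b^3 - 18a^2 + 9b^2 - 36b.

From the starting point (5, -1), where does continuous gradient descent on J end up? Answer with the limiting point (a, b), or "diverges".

(3, 1)

J is separable, so gradient descent decouples: a follows -∂J/∂a, b follows -∂J/∂b.
∂J/∂a = 12a(a - 3); at a=5 this is 120, so a decreases.
∂J/∂b = 18(b - 1)(b + 2); at b=-1 this is -36, so b increases.
a converges to its nearest critical value 3 (a local min of the a-part); b converges to 1. The iterate converges to (3, 1).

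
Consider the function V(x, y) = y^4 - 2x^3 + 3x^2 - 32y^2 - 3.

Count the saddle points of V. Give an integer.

V separates as a function of x plus a function of y, so ∇V=0 decouples.
∂V/∂x = -6x(x - 1) = 0 at x ∈ {0, 1}; ∂V/∂y = 4y(y - 4)(y + 4) = 0 at y ∈ {-4, 0, 4}.
The Hessian is diagonal: diag(V_xx, V_yy). Second derivatives: V_xx(0)=6, V_xx(1)=-6; V_yy(-4)=128, V_yy(0)=-64, V_yy(4)=128.
Saddle points occur where the two diagonal entries have opposite signs: (0, 0), (1, -4), (1, 4). Count: 3.

3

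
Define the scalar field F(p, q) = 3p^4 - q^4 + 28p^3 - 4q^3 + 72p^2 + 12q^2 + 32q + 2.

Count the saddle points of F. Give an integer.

F separates as a function of p plus a function of q, so ∇F=0 decouples.
∂F/∂p = 12p(p + 3)(p + 4) = 0 at p ∈ {-4, -3, 0}; ∂F/∂q = -4(q - 2)(q + 1)(q + 4) = 0 at q ∈ {-4, -1, 2}.
The Hessian is diagonal: diag(F_pp, F_qq). Second derivatives: F_pp(-4)=48, F_pp(-3)=-36, F_pp(0)=144; F_qq(-4)=-72, F_qq(-1)=36, F_qq(2)=-72.
Saddle points occur where the two diagonal entries have opposite signs: (-4, -4), (-4, 2), (-3, -1), (0, -4), (0, 2). Count: 5.

5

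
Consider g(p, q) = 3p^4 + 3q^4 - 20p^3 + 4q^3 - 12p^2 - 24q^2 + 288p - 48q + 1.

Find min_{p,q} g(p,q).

-527

g(p,q) separates as A(p) + B(q) + 1, so its minimum is min A + min B + 1.
A'(p) = 12(p - 4)(p - 3)(p + 2) vanishes at p ∈ {-2, 3, 4}; B'(q) = 12(q - 2)(q + 1)(q + 2) vanishes at q ∈ {-2, -1, 2}.
Local minima of A (where A''>0): A(-2)=-416, A(4)=448. Local minima of B: B(-2)=16, B(2)=-112.
So the global minimum of g is A(-2) + B(2) + 1 = -416 − 112 + 1 = -527, attained at (-2, 2).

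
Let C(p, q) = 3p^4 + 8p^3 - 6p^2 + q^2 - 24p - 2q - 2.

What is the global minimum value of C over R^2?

-22

C(p,q) separates as A(p) + B(q) − 2, so its minimum is min A + min B − 2.
A'(p) = 12(p - 1)(p + 1)(p + 2) vanishes at p ∈ {-2, -1, 1}; B'(q) = 2q - 2 vanishes at q ∈ {1}.
Local minima of A (where A''>0): A(-2)=8, A(1)=-19. Local minima of B: B(1)=-1.
So the global minimum of C is A(1) + B(1) − 2 = -19 − 1 − 2 = -22, attained at (1, 1).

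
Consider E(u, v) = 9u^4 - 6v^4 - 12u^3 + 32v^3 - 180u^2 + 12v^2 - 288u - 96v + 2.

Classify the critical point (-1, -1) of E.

The mixed partial ∂²E/∂u∂v is 0, so the Hessian at any point is diag(E_uu, E_vv) = diag(36(3u^2 - 2u - 10), 24(-3v^2 + 8v + 1)).
At (-1, -1): H = diag(-180, -240).
Both eigenvalues are negative, so H is negative definite: a local maximum.

local maximum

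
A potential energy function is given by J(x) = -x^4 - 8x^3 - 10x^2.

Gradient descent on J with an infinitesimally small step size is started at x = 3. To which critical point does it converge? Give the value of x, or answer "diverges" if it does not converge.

diverges

J'(x) = -4x(x + 1)(x + 5), so J'(3) = -384.
Gradient descent moves in the -J' direction, i.e. x is increasing.
There is no critical point above x=3, and J' keeps the same sign, so the iterate runs off to +∞.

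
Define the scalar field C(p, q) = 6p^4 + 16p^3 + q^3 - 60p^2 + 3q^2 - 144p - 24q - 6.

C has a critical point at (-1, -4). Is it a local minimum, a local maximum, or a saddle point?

The mixed partial ∂²C/∂p∂q is 0, so the Hessian at any point is diag(C_pp, C_qq) = diag(24(3p^2 + 4p - 5), 6(q + 1)).
At (-1, -4): H = diag(-144, -18).
Both eigenvalues are negative, so H is negative definite: a local maximum.

local maximum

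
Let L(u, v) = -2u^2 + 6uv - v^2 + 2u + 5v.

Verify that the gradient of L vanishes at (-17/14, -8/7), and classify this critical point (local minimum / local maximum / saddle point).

saddle point

∇L = (-4u + 6v + 2, 6u - 2v + 5); substituting (-17/14, -8/7) gives ∇L = (0, 0), so (-17/14, -8/7) is indeed a critical point.
The Hessian of L is constant: H = [[-4, 6], [6, -2]].
det(H) = (-4)·(-2) − 6² = -28.
Since det(H) < 0, H is indefinite and the critical point is a saddle point.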